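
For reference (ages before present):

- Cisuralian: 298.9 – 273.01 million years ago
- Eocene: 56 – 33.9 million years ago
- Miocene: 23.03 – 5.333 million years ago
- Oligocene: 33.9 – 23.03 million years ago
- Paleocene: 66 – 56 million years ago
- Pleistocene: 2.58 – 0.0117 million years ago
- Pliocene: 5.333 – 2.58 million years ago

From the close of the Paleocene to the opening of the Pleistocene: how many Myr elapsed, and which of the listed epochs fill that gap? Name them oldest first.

End of Paleocene = 56 Ma; start of Pleistocene = 2.58 Ma.
Gap = 56 − 2.58 = 53.42 Myr.
Epochs wholly inside 56–2.58 Ma: Eocene (56–33.9), Oligocene (33.9–23.03), Miocene (23.03–5.333), Pliocene (5.333–2.58).

53.42 million years; Eocene, Oligocene, Miocene, Pliocene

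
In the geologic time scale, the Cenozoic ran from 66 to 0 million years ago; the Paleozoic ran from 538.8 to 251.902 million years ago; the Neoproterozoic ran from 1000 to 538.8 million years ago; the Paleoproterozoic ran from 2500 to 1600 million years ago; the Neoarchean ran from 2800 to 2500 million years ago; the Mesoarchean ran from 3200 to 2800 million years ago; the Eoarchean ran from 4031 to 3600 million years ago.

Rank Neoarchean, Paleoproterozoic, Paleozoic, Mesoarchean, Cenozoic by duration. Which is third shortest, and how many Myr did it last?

Neoarchean, 300 million years

Start − end for each: Neoarchean 2800 − 2500 = 300; Paleoproterozoic 2500 − 1600 = 900; Paleozoic 538.8 − 251.902 = 286.898; Mesoarchean 3200 − 2800 = 400; Cenozoic 66 − 0 = 66.
Ranking these from shortest: Cenozoic < Paleozoic < Neoarchean < Mesoarchean < Paleoproterozoic.
Position 3 in that ranking is Neoarchean, which lasted 300 Myr.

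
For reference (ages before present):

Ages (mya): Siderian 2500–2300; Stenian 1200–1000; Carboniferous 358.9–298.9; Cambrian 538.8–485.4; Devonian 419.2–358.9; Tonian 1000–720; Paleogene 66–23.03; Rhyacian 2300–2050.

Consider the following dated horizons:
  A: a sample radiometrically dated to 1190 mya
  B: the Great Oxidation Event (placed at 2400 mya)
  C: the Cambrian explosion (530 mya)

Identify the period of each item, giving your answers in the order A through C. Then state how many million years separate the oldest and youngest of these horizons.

A — Stenian; B — Siderian; C — Cambrian; span 1870 million years

Match each age against the start–end ranges in the excerpt: A = 1190 Ma → Stenian (1200–1000); B = 2400 Ma → Siderian (2500–2300); C = 530 Ma → Cambrian (538.8–485.4).
The largest age is 2400 Ma and the smallest is 530 Ma; their difference is 1870 Myr.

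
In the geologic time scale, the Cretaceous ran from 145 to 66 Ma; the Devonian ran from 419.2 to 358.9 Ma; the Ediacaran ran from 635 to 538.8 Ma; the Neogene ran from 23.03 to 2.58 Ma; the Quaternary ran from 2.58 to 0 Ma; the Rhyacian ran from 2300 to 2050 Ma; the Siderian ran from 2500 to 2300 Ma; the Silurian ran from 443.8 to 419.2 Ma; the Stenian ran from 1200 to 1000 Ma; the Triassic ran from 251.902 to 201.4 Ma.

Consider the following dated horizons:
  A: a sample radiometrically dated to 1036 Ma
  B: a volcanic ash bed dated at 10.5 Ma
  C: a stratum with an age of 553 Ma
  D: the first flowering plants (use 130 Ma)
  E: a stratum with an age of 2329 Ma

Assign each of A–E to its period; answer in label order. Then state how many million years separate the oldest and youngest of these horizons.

A — Stenian; B — Neogene; C — Ediacaran; D — Cretaceous; E — Siderian; span 2318.5 million years

A: 1036 Ma lies in 1200–1000 Ma, so Stenian.
B: 10.5 Ma lies in 23.03–2.58 Ma, so Neogene.
C: 553 Ma lies in 635–538.8 Ma, so Ediacaran.
D: 130 Ma lies in 145–66 Ma, so Cretaceous.
E: 2329 Ma lies in 2500–2300 Ma, so Siderian.
Oldest = 2329 Ma, youngest = 10.5 Ma → span 2318.5 Myr.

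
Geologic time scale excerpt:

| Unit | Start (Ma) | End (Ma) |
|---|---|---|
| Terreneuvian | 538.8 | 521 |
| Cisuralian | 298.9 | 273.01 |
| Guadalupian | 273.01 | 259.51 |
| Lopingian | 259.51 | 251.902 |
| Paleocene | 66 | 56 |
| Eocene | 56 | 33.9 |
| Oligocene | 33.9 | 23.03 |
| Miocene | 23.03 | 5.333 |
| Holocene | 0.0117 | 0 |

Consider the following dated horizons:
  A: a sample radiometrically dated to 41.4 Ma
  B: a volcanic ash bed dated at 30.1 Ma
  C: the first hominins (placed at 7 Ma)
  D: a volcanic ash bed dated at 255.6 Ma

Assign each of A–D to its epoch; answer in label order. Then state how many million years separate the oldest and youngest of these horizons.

A: 41.4 Ma lies in 56–33.9 Ma, so Eocene.
B: 30.1 Ma lies in 33.9–23.03 Ma, so Oligocene.
C: 7 Ma lies in 23.03–5.333 Ma, so Miocene.
D: 255.6 Ma lies in 259.51–251.902 Ma, so Lopingian.
Oldest = 255.6 Ma, youngest = 7 Ma → span 248.6 Myr.

A — Eocene; B — Oligocene; C — Miocene; D — Lopingian; span 248.6 million years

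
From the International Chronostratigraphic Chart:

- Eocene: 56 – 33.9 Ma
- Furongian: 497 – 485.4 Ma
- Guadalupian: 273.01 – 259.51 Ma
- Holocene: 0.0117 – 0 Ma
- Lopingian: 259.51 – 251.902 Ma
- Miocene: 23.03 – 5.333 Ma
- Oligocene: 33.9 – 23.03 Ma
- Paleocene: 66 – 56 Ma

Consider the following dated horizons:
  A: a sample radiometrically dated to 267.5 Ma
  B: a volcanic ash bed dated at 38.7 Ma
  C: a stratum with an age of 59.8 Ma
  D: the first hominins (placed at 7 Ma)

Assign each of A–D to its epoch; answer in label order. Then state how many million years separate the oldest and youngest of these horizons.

Match each age against the start–end ranges in the excerpt: A = 267.5 Ma → Guadalupian (273.01–259.51); B = 38.7 Ma → Eocene (56–33.9); C = 59.8 Ma → Paleocene (66–56); D = 7 Ma → Miocene (23.03–5.333).
The largest age is 267.5 Ma and the smallest is 7 Ma; their difference is 260.5 Myr.

A — Guadalupian; B — Eocene; C — Paleocene; D — Miocene; span 260.5 million years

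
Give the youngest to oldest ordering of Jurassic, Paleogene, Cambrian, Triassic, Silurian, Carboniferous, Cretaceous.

Group by era (each group listed oldest first) — Paleozoic: Cambrian, Silurian, Carboniferous; Mesozoic: Triassic, Jurassic, Cretaceous; Cenozoic: Paleogene. The eras run Paleozoic → Mesozoic → Cenozoic. Concatenating the groups in that era order and then reversing gives youngest to oldest.

Paleogene, Cretaceous, Jurassic, Triassic, Carboniferous, Silurian, Cambrian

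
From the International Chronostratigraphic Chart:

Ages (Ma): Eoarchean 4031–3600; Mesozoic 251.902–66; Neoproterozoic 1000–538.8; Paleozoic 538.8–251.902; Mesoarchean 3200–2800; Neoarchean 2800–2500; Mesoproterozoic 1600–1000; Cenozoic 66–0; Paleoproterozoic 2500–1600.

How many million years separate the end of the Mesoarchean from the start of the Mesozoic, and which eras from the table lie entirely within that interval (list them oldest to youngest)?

2548.098 million years; Neoarchean, Paleoproterozoic, Mesoproterozoic, Neoproterozoic, Paleozoic

The Mesoarchean closes at 2800 Ma and the Mesozoic opens at 251.902 Ma, so the interval is 2800 − 251.902 = 2548.098 Myr.
An era fits inside if it starts at or after 2800 Ma and ends at or before 251.902 Ma; oldest first that gives Neoarchean, Paleoproterozoic, Mesoproterozoic, Neoproterozoic, Paleozoic.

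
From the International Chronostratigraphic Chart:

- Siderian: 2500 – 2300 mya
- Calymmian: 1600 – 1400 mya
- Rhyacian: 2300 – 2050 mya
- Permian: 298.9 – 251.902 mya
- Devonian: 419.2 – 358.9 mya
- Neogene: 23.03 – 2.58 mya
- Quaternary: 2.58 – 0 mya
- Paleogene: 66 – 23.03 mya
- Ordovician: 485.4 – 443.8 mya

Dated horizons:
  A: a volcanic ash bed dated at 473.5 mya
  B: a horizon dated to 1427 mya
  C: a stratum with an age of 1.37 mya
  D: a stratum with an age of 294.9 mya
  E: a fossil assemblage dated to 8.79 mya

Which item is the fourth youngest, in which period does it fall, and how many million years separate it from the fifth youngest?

Smaller Ma means younger, so youngest first: C 1.37 < E 8.79 < D 294.9 < A 473.5 < B 1427.
Counting 4 along gives A (473.5 Ma); the excerpt puts that inside the Ordovician, 485.4–443.8 Ma.
Next in line is B (1427 Ma), and 1427 − 473.5 = 953.5 Myr.

A, in the Ordovician; 953.5 million years to B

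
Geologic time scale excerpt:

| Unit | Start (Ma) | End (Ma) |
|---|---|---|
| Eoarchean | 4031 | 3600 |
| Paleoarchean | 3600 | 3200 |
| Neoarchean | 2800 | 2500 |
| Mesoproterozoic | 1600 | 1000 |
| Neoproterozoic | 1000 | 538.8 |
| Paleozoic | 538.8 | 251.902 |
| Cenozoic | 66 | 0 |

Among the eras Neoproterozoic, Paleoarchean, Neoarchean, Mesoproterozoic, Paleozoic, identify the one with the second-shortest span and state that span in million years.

Durations: Neoproterozoic 461.2; Paleoarchean 400; Neoarchean 300; Mesoproterozoic 600; Paleozoic 286.898 Myr.
Sorted shortest-first: Paleozoic (286.898), Neoarchean (300), Paleoarchean (400), Neoproterozoic (461.2), Mesoproterozoic (600).
The second shortest is Neoarchean at 300 Myr.

Neoarchean, 300 million years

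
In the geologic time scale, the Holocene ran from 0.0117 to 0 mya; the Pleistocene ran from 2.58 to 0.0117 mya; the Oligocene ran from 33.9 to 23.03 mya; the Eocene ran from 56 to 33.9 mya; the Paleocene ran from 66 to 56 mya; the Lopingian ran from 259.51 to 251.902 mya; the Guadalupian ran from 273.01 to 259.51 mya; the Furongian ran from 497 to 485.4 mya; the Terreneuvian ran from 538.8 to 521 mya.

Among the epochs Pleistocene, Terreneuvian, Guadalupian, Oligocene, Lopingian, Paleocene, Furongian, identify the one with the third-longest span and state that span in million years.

Durations: Pleistocene 2.5683; Terreneuvian 17.8; Guadalupian 13.5; Oligocene 10.87; Lopingian 7.608; Paleocene 10; Furongian 11.6 Myr.
Sorted longest-first: Terreneuvian (17.8), Guadalupian (13.5), Furongian (11.6), Oligocene (10.87), Paleocene (10), Lopingian (7.608), Pleistocene (2.5683).
The third longest is Furongian at 11.6 Myr.

Furongian, 11.6 million years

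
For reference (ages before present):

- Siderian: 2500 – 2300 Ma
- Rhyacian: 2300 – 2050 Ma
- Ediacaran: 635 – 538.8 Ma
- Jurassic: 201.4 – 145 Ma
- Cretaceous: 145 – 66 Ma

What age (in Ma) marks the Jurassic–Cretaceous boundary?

145 Ma

The Jurassic ends and the Cretaceous begins at 145 Ma.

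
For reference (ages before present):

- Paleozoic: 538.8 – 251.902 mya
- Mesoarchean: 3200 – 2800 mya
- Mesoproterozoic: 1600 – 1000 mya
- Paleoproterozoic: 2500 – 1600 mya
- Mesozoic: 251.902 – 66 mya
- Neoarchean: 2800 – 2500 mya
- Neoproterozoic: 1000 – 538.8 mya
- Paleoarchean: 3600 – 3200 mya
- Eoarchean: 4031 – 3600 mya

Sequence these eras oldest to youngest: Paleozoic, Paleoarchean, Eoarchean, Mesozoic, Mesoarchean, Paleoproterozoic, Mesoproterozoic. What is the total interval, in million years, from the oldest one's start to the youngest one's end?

Eoarchean → Paleoarchean → Mesoarchean → Paleoproterozoic → Mesoproterozoic → Paleozoic → Mesozoic; total span 3965 Myr

From the excerpt: Paleozoic 538.8–251.902; Paleoarchean 3600–3200; Eoarchean 4031–3600; Mesozoic 251.902–66; Mesoarchean 3200–2800; Paleoproterozoic 2500–1600; Mesoproterozoic 1600–1000 (Ma).
Larger Ma is earlier, so the oldest is Eoarchean and the youngest is Mesozoic; oldest to youngest: Eoarchean, Paleoarchean, Mesoarchean, Paleoproterozoic, Mesoproterozoic, Paleozoic, Mesozoic.
Oldest start 4031 minus youngest end 66 gives 3965 Myr overall.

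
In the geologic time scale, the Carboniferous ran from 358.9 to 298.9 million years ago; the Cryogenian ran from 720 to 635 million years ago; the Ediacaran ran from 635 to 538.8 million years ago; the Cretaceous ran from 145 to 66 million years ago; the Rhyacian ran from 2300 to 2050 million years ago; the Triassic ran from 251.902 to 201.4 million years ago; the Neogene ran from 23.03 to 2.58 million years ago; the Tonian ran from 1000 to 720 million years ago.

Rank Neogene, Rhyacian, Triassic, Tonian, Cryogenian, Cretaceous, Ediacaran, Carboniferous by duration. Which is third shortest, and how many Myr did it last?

Start − end for each: Neogene 23.03 − 2.58 = 20.45; Rhyacian 2300 − 2050 = 250; Triassic 251.902 − 201.4 = 50.502; Tonian 1000 − 720 = 280; Cryogenian 720 − 635 = 85; Cretaceous 145 − 66 = 79; Ediacaran 635 − 538.8 = 96.2; Carboniferous 358.9 − 298.9 = 60.
Ranking these from shortest: Neogene < Triassic < Carboniferous < Cretaceous < Cryogenian < Ediacaran < Rhyacian < Tonian.
Position 3 in that ranking is Carboniferous, which lasted 60 Myr.

Carboniferous, 60 million years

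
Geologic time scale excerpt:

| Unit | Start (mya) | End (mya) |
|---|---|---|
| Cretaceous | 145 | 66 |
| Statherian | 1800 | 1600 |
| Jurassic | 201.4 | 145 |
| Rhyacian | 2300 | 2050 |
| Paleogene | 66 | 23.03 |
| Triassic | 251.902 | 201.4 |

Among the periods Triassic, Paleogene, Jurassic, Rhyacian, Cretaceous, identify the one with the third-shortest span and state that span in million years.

Jurassic, 56.4 million years

Durations: Triassic 50.502; Paleogene 42.97; Jurassic 56.4; Rhyacian 250; Cretaceous 79 Myr.
Sorted shortest-first: Paleogene (42.97), Triassic (50.502), Jurassic (56.4), Cretaceous (79), Rhyacian (250).
The third shortest is Jurassic at 56.4 Myr.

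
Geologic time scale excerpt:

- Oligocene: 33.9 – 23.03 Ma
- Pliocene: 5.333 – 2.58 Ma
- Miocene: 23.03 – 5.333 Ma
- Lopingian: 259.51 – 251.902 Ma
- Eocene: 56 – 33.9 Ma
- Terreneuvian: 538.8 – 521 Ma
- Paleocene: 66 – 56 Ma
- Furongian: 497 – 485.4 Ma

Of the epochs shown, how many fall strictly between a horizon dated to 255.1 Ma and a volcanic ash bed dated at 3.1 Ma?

4

The older date is 255.1 Ma and the younger is 3.1 Ma.
Epochs with start < 255.1 and end > 3.1 Ma: Paleocene (66–56), Eocene (56–33.9), Oligocene (33.9–23.03), Miocene (23.03–5.333).
That is 4 complete epochs.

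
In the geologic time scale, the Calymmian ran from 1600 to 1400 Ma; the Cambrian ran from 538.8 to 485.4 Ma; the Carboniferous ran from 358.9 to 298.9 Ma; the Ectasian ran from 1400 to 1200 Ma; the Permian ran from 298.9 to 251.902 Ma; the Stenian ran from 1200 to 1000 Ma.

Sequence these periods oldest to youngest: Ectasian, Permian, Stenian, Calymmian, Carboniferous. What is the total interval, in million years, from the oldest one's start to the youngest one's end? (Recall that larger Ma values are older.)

Calymmian → Ectasian → Stenian → Carboniferous → Permian; total span 1348.098 Myr

Start ages (Ma): Calymmian 1600, Ectasian 1400, Stenian 1200, Carboniferous 358.9, Permian 298.9.
Ordered oldest to youngest: Calymmian, Ectasian, Stenian, Carboniferous, Permian.
Span = 1600 − 251.902 = 1348.098 Myr.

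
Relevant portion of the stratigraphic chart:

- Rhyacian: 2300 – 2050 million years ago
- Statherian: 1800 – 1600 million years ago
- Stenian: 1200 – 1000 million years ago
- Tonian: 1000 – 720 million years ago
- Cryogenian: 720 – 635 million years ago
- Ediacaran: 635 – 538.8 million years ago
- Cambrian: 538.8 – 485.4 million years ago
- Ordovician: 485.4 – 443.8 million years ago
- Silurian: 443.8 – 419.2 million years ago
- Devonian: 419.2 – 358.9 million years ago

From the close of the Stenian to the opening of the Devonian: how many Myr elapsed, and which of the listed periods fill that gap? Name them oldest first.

580.8 million years; Tonian, Cryogenian, Ediacaran, Cambrian, Ordovician, Silurian

End of Stenian = 1000 Ma; start of Devonian = 419.2 Ma.
Gap = 1000 − 419.2 = 580.8 Myr.
Periods wholly inside 1000–419.2 Ma: Tonian (1000–720), Cryogenian (720–635), Ediacaran (635–538.8), Cambrian (538.8–485.4), Ordovician (485.4–443.8), Silurian (443.8–419.2).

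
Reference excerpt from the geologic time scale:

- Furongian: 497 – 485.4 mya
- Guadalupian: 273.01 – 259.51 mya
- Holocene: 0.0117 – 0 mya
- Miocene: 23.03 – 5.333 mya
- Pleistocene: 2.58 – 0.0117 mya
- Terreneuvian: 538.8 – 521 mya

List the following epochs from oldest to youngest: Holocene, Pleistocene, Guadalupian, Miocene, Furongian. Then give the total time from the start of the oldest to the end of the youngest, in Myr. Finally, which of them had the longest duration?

Start ages (Ma): Furongian 497, Guadalupian 273.01, Miocene 23.03, Pleistocene 2.58, Holocene 0.0117.
Ordered oldest to youngest: Furongian, Guadalupian, Miocene, Pleistocene, Holocene.
Span = 497 − 0 = 497 Myr.
Durations: Holocene 0.0117, Pleistocene 2.5683, Guadalupian 13.5, Furongian 11.6, Miocene 17.697 → longest is Miocene (17.697 Myr).

Furongian → Guadalupian → Miocene → Pleistocene → Holocene; total span 497 Myr; longest is Miocene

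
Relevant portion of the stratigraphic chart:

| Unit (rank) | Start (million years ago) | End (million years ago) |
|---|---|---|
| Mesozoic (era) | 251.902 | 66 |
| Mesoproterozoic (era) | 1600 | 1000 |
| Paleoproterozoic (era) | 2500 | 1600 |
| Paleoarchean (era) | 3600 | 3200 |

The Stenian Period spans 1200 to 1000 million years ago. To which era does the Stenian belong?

Mesoproterozoic

The Stenian (1200–1000 Ma) lies entirely within 1600–1000 Ma, the Mesoproterozoic Era.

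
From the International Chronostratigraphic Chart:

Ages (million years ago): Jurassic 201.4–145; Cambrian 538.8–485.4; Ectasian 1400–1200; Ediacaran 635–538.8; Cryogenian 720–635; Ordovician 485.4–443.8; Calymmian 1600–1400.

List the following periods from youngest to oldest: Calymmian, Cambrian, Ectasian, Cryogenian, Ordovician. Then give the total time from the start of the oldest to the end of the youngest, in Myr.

From the excerpt: Calymmian 1600–1400; Cambrian 538.8–485.4; Ectasian 1400–1200; Cryogenian 720–635; Ordovician 485.4–443.8 (Ma).
Larger Ma is earlier, so the oldest is Calymmian and the youngest is Ordovician; youngest to oldest: Ordovician, Cambrian, Cryogenian, Ectasian, Calymmian.
Oldest start 1600 minus youngest end 443.8 gives 1156.2 Myr overall.

Ordovician, Cambrian, Cryogenian, Ectasian, Calymmian; total span 1156.2 Myr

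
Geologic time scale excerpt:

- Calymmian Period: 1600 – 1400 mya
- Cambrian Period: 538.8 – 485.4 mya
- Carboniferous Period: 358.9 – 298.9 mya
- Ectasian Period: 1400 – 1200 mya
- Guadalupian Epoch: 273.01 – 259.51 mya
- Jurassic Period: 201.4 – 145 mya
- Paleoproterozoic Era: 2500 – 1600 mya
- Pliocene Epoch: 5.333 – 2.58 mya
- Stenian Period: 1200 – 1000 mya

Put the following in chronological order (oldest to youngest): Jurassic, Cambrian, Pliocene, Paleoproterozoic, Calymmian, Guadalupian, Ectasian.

Paleoproterozoic, Calymmian, Ectasian, Cambrian, Guadalupian, Jurassic, Pliocene

Sorting by start age (descending Ma, since larger Ma = older): Paleoproterozoic start 2500, Calymmian start 1600, Ectasian start 1400, Cambrian start 538.8, Guadalupian start 273.01, Jurassic start 201.4, Pliocene start 5.333.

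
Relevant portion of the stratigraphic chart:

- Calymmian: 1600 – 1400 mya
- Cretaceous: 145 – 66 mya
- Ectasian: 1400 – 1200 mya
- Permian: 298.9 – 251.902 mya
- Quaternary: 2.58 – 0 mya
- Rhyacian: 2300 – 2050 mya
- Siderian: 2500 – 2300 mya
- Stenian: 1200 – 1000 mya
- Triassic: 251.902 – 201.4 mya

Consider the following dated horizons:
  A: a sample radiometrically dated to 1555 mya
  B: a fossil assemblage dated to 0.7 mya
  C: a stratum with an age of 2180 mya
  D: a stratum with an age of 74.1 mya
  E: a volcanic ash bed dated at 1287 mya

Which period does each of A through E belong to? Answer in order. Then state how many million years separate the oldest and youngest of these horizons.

A — Calymmian; B — Quaternary; C — Rhyacian; D — Cretaceous; E — Ectasian; span 2179.3 million years

Match each age against the start–end ranges in the excerpt: A = 1555 Ma → Calymmian (1600–1400); B = 0.7 Ma → Quaternary (2.58–0); C = 2180 Ma → Rhyacian (2300–2050); D = 74.1 Ma → Cretaceous (145–66); E = 1287 Ma → Ectasian (1400–1200).
The largest age is 2180 Ma and the smallest is 0.7 Ma; their difference is 2179.3 Myr.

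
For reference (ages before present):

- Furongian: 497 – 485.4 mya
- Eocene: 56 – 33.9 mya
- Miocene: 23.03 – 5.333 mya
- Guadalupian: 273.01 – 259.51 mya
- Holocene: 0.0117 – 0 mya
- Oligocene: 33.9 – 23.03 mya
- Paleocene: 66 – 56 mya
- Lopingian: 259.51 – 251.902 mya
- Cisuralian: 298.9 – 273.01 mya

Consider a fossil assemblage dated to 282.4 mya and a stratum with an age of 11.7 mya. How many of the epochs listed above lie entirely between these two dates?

282.4 Ma sits inside the Cisuralian (298.9–273.01) and 11.7 Ma inside the Miocene (23.03–5.333); neither of those is wholly between the two dates.
The listed epochs lying completely between them are Guadalupian, Lopingian, Paleocene, Eocene, Oligocene — 5 in all.

5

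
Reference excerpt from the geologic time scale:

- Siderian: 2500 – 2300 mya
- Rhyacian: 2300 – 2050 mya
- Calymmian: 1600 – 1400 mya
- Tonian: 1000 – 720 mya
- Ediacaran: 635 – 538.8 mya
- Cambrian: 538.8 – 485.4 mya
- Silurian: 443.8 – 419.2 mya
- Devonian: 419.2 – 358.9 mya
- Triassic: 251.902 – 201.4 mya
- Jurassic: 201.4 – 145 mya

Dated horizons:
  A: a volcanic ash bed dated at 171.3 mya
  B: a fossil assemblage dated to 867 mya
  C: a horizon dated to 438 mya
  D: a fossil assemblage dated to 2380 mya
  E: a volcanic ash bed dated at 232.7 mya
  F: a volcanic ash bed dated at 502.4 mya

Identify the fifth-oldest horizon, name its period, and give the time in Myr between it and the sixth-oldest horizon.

Larger Ma means older, so oldest first: D 2380 > B 867 > F 502.4 > C 438 > E 232.7 > A 171.3.
Counting 5 along gives E (232.7 Ma); the excerpt puts that inside the Triassic, 251.902–201.4 Ma.
Next in line is A (171.3 Ma), and 232.7 − 171.3 = 61.4 Myr.

E, in the Triassic; 61.4 million years to A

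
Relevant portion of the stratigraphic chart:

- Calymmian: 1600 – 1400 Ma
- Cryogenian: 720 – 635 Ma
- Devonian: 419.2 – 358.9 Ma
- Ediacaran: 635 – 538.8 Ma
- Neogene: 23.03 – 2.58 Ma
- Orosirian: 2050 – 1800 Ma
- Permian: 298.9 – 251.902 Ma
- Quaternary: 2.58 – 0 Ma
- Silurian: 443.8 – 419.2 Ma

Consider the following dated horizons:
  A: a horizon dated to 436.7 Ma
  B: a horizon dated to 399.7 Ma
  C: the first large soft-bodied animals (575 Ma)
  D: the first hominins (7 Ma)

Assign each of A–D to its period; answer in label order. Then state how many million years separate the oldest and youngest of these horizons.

A — Silurian; B — Devonian; C — Ediacaran; D — Neogene; span 568 million years

A: 436.7 Ma lies in 443.8–419.2 Ma, so Silurian.
B: 399.7 Ma lies in 419.2–358.9 Ma, so Devonian.
C: 575 Ma lies in 635–538.8 Ma, so Ediacaran.
D: 7 Ma lies in 23.03–2.58 Ma, so Neogene.
Oldest = 575 Ma, youngest = 7 Ma → span 568 Myr.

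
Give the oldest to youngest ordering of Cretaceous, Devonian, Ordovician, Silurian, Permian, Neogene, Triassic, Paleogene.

Ordovician, Silurian, Devonian, Permian, Triassic, Cretaceous, Paleogene, Neogene

Era membership (oldest first within each) — Paleozoic: Ordovician, Silurian, Devonian, Permian; Mesozoic: Triassic, Cretaceous; Cenozoic: Paleogene, Neogene. Paleozoic precedes Mesozoic, which precedes Cenozoic. Concatenating the groups in that era order gives oldest to youngest directly.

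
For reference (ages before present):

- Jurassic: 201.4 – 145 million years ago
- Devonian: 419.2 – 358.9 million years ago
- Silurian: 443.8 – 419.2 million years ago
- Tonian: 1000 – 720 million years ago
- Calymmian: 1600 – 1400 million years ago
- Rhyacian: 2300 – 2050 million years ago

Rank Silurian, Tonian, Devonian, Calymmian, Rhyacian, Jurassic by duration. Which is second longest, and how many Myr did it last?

Rhyacian, 250 million years

Durations: Silurian 24.6; Tonian 280; Devonian 60.3; Calymmian 200; Rhyacian 250; Jurassic 56.4 Myr.
Sorted longest-first: Tonian (280), Rhyacian (250), Calymmian (200), Devonian (60.3), Jurassic (56.4), Silurian (24.6).
The second longest is Rhyacian at 250 Myr.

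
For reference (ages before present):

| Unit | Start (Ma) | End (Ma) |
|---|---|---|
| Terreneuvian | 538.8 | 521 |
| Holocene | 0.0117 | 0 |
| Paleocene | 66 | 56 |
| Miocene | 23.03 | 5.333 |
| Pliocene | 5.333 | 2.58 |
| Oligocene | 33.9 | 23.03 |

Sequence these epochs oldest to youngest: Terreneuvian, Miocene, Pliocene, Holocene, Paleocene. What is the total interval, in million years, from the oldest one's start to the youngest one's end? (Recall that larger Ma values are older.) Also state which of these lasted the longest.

Terreneuvian → Paleocene → Miocene → Pliocene → Holocene; total span 538.8 Myr; longest is Terreneuvian

Start ages (Ma): Terreneuvian 538.8, Paleocene 66, Miocene 23.03, Pliocene 5.333, Holocene 0.0117.
Ordered oldest to youngest: Terreneuvian, Paleocene, Miocene, Pliocene, Holocene.
Span = 538.8 − 0 = 538.8 Myr.
Durations: Pliocene 2.753, Miocene 17.697, Paleocene 10, Holocene 0.0117, Terreneuvian 17.8 → longest is Terreneuvian (17.8 Myr).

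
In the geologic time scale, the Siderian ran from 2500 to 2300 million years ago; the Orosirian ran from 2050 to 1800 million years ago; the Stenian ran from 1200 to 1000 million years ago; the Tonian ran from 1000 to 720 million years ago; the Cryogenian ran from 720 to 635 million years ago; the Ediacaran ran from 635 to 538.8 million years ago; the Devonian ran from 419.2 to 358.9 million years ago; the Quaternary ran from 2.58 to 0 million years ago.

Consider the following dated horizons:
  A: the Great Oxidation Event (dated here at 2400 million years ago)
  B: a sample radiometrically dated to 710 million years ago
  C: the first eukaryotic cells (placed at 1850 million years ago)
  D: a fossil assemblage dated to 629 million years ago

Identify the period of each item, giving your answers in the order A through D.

A — Siderian; B — Cryogenian; C — Orosirian; D — Ediacaran

A: 2400 Ma lies in 2500–2300 Ma, so Siderian.
B: 710 Ma lies in 720–635 Ma, so Cryogenian.
C: 1850 Ma lies in 2050–1800 Ma, so Orosirian.
D: 629 Ma lies in 635–538.8 Ma, so Ediacaran.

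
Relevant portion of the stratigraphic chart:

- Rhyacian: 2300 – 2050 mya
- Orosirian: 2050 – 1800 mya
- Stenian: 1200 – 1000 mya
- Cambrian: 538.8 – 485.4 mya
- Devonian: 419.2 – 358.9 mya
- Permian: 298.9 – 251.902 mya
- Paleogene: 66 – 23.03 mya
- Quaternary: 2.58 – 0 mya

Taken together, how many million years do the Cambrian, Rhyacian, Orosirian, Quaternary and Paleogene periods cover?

598.95 million years

Each duration: Cambrian = 53.4; Rhyacian = 250; Orosirian = 250; Quaternary = 2.58; Paleogene = 42.97.
Sum: 53.4 + 250 + 250 + 2.58 + 42.97 = 598.95 Myr.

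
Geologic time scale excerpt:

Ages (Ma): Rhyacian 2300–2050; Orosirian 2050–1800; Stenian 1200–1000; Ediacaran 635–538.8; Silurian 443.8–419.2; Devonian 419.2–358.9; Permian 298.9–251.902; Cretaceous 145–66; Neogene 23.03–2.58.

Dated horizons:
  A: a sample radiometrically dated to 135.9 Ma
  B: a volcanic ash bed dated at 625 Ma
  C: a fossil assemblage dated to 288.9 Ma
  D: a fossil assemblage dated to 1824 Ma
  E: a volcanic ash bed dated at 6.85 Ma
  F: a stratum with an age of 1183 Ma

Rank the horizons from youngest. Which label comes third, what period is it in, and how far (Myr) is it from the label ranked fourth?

Sorted youngest-first by Ma: E (6.85), A (135.9), C (288.9), B (625), F (1183), D (1824).
The third youngest is C at 288.9 Ma, which lies in 298.9–251.902 Ma: the Permian.
The fourth youngest is B at 625 Ma; separation = |288.9 − 625| = 336.1 Myr.

C, in the Permian; 336.1 million years to B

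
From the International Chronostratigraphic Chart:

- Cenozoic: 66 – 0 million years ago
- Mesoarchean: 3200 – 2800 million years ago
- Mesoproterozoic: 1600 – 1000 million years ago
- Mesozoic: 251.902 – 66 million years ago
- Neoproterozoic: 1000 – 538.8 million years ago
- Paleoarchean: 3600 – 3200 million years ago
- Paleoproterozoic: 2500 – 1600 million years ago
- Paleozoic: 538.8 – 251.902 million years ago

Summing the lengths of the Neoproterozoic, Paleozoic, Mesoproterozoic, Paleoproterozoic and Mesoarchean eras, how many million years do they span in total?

Duration is start − end for each: (1000 − 538.8) + (538.8 − 251.902) + (1600 − 1000) + (2500 − 1600) + (3200 − 2800).
That is 461.2 + 286.898 + 600 + 900 + 400, which totals 2648.098 million years.

2648.098 million years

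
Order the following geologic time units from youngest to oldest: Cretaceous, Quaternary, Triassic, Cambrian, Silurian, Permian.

Era membership (oldest first within each) — Paleozoic: Cambrian, Silurian, Permian; Mesozoic: Triassic, Cretaceous; Cenozoic: Quaternary. Paleozoic precedes Mesozoic, which precedes Cenozoic. Concatenating the groups in that era order and then reversing gives youngest to oldest.

Quaternary, Cretaceous, Triassic, Permian, Silurian, Cambrian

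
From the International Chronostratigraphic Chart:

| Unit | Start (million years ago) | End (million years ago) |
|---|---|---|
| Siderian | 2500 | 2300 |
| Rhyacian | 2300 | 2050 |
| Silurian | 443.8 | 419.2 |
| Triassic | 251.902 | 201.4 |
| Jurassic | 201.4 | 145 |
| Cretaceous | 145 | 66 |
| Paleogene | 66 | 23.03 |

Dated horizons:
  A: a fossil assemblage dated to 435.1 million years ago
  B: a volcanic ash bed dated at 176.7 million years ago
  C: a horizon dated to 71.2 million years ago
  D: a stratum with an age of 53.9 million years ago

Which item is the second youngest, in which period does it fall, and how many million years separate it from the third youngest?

C, in the Cretaceous; 105.5 million years to B

Smaller Ma means younger, so youngest first: D 53.9 < C 71.2 < B 176.7 < A 435.1.
Counting 2 along gives C (71.2 Ma); the excerpt puts that inside the Cretaceous, 145–66 Ma.
Next in line is B (176.7 Ma), and 176.7 − 71.2 = 105.5 Myr.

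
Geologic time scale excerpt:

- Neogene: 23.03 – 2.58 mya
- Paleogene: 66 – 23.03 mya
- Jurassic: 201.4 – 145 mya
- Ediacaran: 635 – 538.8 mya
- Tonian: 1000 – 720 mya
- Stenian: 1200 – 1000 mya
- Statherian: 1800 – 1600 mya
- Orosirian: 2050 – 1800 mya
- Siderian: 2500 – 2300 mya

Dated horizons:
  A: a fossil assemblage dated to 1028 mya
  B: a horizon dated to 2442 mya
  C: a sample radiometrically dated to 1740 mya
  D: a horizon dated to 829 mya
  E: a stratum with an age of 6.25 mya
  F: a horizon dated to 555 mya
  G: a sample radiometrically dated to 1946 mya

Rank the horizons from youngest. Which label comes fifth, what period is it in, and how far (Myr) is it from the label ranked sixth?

C, in the Statherian; 206 million years to G

Smaller Ma means younger, so youngest first: E 6.25 < F 555 < D 829 < A 1028 < C 1740 < G 1946 < B 2442.
Counting 5 along gives C (1740 Ma); the excerpt puts that inside the Statherian, 1800–1600 Ma.
Next in line is G (1946 Ma), and 1946 − 1740 = 206 Myr.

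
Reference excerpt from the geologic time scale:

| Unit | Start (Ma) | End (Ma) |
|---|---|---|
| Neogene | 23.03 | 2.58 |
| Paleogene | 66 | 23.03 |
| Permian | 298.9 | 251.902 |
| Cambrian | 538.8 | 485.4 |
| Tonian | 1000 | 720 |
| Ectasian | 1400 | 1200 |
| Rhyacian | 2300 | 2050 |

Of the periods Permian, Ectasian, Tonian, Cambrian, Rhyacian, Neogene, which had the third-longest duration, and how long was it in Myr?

Ectasian, 200 million years

Start − end for each: Permian 298.9 − 251.902 = 46.998; Ectasian 1400 − 1200 = 200; Tonian 1000 − 720 = 280; Cambrian 538.8 − 485.4 = 53.4; Rhyacian 2300 − 2050 = 250; Neogene 23.03 − 2.58 = 20.45.
Ranking these from longest: Tonian > Rhyacian > Ectasian > Cambrian > Permian > Neogene.
Position 3 in that ranking is Ectasian, which lasted 200 Myr.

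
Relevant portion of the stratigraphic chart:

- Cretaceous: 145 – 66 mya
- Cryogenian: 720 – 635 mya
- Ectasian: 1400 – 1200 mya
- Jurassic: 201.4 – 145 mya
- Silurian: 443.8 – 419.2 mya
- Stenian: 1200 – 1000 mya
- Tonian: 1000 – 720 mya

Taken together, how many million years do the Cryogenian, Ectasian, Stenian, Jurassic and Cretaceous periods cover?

620.4 million years

Duration is start − end for each: (720 − 635) + (1400 − 1200) + (1200 − 1000) + (201.4 − 145) + (145 − 66).
That is 85 + 200 + 200 + 56.4 + 79, which totals 620.4 million years.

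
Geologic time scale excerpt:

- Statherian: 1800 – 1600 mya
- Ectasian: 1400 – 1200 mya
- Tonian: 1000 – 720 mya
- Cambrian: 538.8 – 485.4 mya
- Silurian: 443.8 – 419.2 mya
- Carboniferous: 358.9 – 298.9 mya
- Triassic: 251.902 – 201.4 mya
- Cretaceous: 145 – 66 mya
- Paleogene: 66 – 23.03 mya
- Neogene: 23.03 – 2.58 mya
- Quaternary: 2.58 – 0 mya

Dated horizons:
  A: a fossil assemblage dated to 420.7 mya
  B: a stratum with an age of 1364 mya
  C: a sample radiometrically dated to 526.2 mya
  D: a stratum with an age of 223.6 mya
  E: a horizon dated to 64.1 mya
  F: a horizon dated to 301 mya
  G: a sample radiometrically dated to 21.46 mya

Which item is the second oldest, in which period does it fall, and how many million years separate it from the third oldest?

Sorted oldest-first by Ma: B (1364), C (526.2), A (420.7), F (301), D (223.6), E (64.1), G (21.46).
The second oldest is C at 526.2 Ma, which lies in 538.8–485.4 Ma: the Cambrian.
The third oldest is A at 420.7 Ma; separation = |526.2 − 420.7| = 105.5 Myr.

C, in the Cambrian; 105.5 million years to A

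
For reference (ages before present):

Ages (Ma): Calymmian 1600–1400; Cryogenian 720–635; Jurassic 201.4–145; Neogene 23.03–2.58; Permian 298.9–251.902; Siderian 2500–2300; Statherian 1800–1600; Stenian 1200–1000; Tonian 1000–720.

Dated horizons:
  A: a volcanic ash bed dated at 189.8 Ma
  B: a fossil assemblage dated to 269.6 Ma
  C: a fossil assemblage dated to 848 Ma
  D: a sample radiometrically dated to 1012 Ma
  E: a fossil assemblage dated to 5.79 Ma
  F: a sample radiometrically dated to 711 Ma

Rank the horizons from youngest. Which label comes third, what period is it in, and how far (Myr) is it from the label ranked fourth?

B, in the Permian; 441.4 million years to F

Sorted youngest-first by Ma: E (5.79), A (189.8), B (269.6), F (711), C (848), D (1012).
The third youngest is B at 269.6 Ma, which lies in 298.9–251.902 Ma: the Permian.
The fourth youngest is F at 711 Ma; separation = |269.6 − 711| = 441.4 Myr.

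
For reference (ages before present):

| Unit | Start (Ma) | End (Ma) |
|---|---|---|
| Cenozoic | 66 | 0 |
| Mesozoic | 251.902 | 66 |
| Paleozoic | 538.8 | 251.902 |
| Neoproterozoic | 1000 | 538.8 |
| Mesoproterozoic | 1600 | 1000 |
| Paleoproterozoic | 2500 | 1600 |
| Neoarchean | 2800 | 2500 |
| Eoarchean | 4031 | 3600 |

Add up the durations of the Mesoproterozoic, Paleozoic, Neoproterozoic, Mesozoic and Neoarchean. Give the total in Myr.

1834 million years

Each duration: Mesoproterozoic = 600; Paleozoic = 286.898; Neoproterozoic = 461.2; Mesozoic = 185.902; Neoarchean = 300.
Sum: 600 + 286.898 + 461.2 + 185.902 + 300 = 1834 Myr.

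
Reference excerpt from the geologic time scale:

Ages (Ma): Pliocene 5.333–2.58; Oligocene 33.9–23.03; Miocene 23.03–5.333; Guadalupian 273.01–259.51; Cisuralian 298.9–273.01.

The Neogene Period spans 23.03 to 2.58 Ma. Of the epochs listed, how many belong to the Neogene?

2

Epochs inside 23.03–2.58 Ma: Miocene, Pliocene — 2 in total.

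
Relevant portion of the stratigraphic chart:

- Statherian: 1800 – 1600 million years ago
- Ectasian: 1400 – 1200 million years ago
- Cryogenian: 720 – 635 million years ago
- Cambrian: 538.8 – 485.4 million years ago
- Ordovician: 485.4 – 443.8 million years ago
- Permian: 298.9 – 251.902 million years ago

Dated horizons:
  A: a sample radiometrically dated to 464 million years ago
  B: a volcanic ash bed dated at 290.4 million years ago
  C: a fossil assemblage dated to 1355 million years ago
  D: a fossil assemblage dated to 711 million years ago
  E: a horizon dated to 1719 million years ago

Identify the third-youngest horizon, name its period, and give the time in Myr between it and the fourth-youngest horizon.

Sorted youngest-first by Ma: B (290.4), A (464), D (711), C (1355), E (1719).
The third youngest is D at 711 Ma, which lies in 720–635 Ma: the Cryogenian.
The fourth youngest is C at 1355 Ma; separation = |711 − 1355| = 644 Myr.

D, in the Cryogenian; 644 million years to C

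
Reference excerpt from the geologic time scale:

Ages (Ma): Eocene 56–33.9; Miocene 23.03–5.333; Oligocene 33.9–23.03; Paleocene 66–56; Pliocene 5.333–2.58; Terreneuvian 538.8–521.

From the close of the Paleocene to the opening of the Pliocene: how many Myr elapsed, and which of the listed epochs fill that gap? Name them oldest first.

50.667 million years; Eocene, Oligocene, Miocene

The Paleocene closes at 56 Ma and the Pliocene opens at 5.333 Ma, so the interval is 56 − 5.333 = 50.667 Myr.
An epoch fits inside if it starts at or after 56 Ma and ends at or before 5.333 Ma; oldest first that gives Eocene, Oligocene, Miocene.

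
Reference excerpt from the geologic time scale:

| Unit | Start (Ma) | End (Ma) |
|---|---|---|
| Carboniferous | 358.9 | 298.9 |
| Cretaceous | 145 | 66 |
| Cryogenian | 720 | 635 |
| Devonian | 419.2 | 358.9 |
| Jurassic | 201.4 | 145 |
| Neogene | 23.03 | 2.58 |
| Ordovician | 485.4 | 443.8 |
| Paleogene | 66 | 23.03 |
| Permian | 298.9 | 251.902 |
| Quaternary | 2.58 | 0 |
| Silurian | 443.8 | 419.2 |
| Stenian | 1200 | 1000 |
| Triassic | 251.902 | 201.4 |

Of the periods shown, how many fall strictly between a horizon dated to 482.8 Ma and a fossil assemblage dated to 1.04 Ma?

The older date is 482.8 Ma and the younger is 1.04 Ma.
Periods with start < 482.8 and end > 1.04 Ma: Silurian (443.8–419.2), Devonian (419.2–358.9), Carboniferous (358.9–298.9), Permian (298.9–251.902), Triassic (251.902–201.4), Jurassic (201.4–145), Cretaceous (145–66), Paleogene (66–23.03), Neogene (23.03–2.58).
That is 9 complete periods.

9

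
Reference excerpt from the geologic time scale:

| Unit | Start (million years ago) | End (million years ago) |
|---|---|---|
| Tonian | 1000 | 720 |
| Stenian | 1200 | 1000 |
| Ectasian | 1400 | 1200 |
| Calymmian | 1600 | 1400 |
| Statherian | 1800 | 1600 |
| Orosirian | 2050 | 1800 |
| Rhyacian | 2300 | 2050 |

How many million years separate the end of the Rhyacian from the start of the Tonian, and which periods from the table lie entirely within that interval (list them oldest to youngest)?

1050 million years; Orosirian, Statherian, Calymmian, Ectasian, Stenian

The Rhyacian closes at 2050 Ma and the Tonian opens at 1000 Ma, so the interval is 2050 − 1000 = 1050 Myr.
A period fits inside if it starts at or after 2050 Ma and ends at or before 1000 Ma; oldest first that gives Orosirian, Statherian, Calymmian, Ectasian, Stenian.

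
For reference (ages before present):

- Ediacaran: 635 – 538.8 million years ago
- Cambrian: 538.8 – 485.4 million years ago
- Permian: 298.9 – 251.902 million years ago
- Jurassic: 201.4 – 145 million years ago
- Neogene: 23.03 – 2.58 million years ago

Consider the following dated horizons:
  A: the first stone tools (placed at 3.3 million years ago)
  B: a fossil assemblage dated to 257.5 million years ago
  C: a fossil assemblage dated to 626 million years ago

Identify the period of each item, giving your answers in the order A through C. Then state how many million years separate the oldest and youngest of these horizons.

A — Neogene; B — Permian; C — Ediacaran; span 622.7 million years

A: 3.3 Ma lies in 23.03–2.58 Ma, so Neogene.
B: 257.5 Ma lies in 298.9–251.902 Ma, so Permian.
C: 626 Ma lies in 635–538.8 Ma, so Ediacaran.
Oldest = 626 Ma, youngest = 3.3 Ma → span 622.7 Myr.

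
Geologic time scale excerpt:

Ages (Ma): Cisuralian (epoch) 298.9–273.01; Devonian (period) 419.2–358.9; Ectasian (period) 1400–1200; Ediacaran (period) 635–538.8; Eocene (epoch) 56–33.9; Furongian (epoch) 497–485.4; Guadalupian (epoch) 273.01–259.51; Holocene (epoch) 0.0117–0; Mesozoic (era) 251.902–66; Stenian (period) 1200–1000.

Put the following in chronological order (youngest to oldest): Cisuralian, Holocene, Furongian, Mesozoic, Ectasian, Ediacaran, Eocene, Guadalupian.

The oldest of these is Ectasian (starts 1400 Ma) and the youngest is Holocene (ends 0 Ma).
In between, by decreasing start age: Ediacaran (635), Furongian (497), Cisuralian (298.9), Guadalupian (273.01), Mesozoic (251.902), Eocene (56).
Listing youngest first means reversing that sequence.

Holocene, then Eocene, then Mesozoic, then Guadalupian, then Cisuralian, then Furongian, then Ediacaran, then Ectasian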